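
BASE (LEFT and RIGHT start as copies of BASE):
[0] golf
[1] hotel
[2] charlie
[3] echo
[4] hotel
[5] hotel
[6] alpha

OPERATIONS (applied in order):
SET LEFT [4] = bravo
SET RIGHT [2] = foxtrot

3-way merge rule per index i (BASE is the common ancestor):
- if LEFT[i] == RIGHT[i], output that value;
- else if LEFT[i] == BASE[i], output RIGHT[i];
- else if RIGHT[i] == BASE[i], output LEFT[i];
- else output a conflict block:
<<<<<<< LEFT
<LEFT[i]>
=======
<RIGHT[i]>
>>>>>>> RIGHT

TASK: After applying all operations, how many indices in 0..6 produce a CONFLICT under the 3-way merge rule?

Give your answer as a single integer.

Answer: 0

Derivation:
Final LEFT:  [golf, hotel, charlie, echo, bravo, hotel, alpha]
Final RIGHT: [golf, hotel, foxtrot, echo, hotel, hotel, alpha]
i=0: L=golf R=golf -> agree -> golf
i=1: L=hotel R=hotel -> agree -> hotel
i=2: L=charlie=BASE, R=foxtrot -> take RIGHT -> foxtrot
i=3: L=echo R=echo -> agree -> echo
i=4: L=bravo, R=hotel=BASE -> take LEFT -> bravo
i=5: L=hotel R=hotel -> agree -> hotel
i=6: L=alpha R=alpha -> agree -> alpha
Conflict count: 0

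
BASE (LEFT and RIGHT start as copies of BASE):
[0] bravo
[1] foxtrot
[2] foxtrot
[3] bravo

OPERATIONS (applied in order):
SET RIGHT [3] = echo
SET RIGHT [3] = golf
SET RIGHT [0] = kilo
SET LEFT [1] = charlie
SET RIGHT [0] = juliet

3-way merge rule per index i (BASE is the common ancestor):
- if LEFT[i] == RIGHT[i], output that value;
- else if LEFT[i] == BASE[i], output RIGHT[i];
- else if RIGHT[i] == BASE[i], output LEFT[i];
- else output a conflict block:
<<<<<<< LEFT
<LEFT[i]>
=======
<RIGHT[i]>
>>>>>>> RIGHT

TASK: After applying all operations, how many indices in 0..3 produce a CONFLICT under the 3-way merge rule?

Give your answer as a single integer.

Answer: 0

Derivation:
Final LEFT:  [bravo, charlie, foxtrot, bravo]
Final RIGHT: [juliet, foxtrot, foxtrot, golf]
i=0: L=bravo=BASE, R=juliet -> take RIGHT -> juliet
i=1: L=charlie, R=foxtrot=BASE -> take LEFT -> charlie
i=2: L=foxtrot R=foxtrot -> agree -> foxtrot
i=3: L=bravo=BASE, R=golf -> take RIGHT -> golf
Conflict count: 0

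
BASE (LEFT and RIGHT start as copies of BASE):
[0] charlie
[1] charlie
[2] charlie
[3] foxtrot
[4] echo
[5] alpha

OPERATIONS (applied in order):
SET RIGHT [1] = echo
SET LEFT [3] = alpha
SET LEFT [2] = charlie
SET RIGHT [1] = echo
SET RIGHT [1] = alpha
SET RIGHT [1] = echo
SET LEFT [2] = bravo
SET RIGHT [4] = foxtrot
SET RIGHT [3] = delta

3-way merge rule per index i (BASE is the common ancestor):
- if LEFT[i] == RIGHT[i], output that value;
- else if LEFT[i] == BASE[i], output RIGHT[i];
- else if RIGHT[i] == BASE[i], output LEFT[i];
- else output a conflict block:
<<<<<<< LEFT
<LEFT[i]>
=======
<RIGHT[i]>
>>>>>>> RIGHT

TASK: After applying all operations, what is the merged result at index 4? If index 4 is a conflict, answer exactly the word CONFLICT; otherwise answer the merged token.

Final LEFT:  [charlie, charlie, bravo, alpha, echo, alpha]
Final RIGHT: [charlie, echo, charlie, delta, foxtrot, alpha]
i=0: L=charlie R=charlie -> agree -> charlie
i=1: L=charlie=BASE, R=echo -> take RIGHT -> echo
i=2: L=bravo, R=charlie=BASE -> take LEFT -> bravo
i=3: BASE=foxtrot L=alpha R=delta all differ -> CONFLICT
i=4: L=echo=BASE, R=foxtrot -> take RIGHT -> foxtrot
i=5: L=alpha R=alpha -> agree -> alpha
Index 4 -> foxtrot

Answer: foxtrot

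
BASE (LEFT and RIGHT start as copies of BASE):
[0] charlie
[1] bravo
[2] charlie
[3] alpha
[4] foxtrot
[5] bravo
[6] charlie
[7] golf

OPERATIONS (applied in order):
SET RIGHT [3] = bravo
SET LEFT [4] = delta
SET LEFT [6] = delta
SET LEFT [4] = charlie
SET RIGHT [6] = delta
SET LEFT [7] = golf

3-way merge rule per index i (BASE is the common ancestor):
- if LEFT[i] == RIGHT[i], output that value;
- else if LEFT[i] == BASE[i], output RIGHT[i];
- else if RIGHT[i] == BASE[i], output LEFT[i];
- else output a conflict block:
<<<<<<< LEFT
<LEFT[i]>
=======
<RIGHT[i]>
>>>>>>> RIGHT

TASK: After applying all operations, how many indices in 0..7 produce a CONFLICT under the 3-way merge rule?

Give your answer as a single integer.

Answer: 0

Derivation:
Final LEFT:  [charlie, bravo, charlie, alpha, charlie, bravo, delta, golf]
Final RIGHT: [charlie, bravo, charlie, bravo, foxtrot, bravo, delta, golf]
i=0: L=charlie R=charlie -> agree -> charlie
i=1: L=bravo R=bravo -> agree -> bravo
i=2: L=charlie R=charlie -> agree -> charlie
i=3: L=alpha=BASE, R=bravo -> take RIGHT -> bravo
i=4: L=charlie, R=foxtrot=BASE -> take LEFT -> charlie
i=5: L=bravo R=bravo -> agree -> bravo
i=6: L=delta R=delta -> agree -> delta
i=7: L=golf R=golf -> agree -> golf
Conflict count: 0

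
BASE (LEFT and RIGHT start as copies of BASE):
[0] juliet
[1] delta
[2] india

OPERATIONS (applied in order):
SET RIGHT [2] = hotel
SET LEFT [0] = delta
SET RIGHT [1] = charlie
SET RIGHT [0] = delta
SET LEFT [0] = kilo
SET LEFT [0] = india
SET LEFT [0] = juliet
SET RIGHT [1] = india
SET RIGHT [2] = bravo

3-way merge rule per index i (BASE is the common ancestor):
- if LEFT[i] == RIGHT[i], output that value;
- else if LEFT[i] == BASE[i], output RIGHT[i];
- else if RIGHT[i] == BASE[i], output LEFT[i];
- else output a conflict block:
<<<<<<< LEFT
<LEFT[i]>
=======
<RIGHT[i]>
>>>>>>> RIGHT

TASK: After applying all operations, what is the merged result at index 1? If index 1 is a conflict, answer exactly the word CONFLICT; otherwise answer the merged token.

Final LEFT:  [juliet, delta, india]
Final RIGHT: [delta, india, bravo]
i=0: L=juliet=BASE, R=delta -> take RIGHT -> delta
i=1: L=delta=BASE, R=india -> take RIGHT -> india
i=2: L=india=BASE, R=bravo -> take RIGHT -> bravo
Index 1 -> india

Answer: india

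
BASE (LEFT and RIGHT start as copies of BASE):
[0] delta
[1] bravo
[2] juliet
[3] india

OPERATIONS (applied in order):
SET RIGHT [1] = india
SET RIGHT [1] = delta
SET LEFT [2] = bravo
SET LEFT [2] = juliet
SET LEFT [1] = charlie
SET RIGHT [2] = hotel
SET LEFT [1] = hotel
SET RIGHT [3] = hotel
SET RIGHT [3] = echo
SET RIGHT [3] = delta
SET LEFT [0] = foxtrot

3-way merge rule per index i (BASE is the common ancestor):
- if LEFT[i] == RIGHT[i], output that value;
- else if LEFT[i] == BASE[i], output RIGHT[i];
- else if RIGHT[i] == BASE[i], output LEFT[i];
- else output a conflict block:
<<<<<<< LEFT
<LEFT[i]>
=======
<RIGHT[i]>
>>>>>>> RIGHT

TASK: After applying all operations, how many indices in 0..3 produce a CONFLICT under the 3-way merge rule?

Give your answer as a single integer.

Final LEFT:  [foxtrot, hotel, juliet, india]
Final RIGHT: [delta, delta, hotel, delta]
i=0: L=foxtrot, R=delta=BASE -> take LEFT -> foxtrot
i=1: BASE=bravo L=hotel R=delta all differ -> CONFLICT
i=2: L=juliet=BASE, R=hotel -> take RIGHT -> hotel
i=3: L=india=BASE, R=delta -> take RIGHT -> delta
Conflict count: 1

Answer: 1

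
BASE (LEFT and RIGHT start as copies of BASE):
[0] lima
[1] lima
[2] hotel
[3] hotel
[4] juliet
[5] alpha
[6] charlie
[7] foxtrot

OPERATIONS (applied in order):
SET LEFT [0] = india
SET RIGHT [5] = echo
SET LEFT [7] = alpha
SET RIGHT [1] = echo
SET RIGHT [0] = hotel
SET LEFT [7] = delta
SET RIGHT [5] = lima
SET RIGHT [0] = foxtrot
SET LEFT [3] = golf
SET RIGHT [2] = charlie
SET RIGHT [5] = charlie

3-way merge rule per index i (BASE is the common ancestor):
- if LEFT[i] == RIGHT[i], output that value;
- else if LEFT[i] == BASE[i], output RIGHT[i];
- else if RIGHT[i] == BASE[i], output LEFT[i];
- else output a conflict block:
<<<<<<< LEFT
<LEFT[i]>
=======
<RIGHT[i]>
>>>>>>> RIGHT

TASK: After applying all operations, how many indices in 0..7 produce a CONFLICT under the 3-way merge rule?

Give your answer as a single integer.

Final LEFT:  [india, lima, hotel, golf, juliet, alpha, charlie, delta]
Final RIGHT: [foxtrot, echo, charlie, hotel, juliet, charlie, charlie, foxtrot]
i=0: BASE=lima L=india R=foxtrot all differ -> CONFLICT
i=1: L=lima=BASE, R=echo -> take RIGHT -> echo
i=2: L=hotel=BASE, R=charlie -> take RIGHT -> charlie
i=3: L=golf, R=hotel=BASE -> take LEFT -> golf
i=4: L=juliet R=juliet -> agree -> juliet
i=5: L=alpha=BASE, R=charlie -> take RIGHT -> charlie
i=6: L=charlie R=charlie -> agree -> charlie
i=7: L=delta, R=foxtrot=BASE -> take LEFT -> delta
Conflict count: 1

Answer: 1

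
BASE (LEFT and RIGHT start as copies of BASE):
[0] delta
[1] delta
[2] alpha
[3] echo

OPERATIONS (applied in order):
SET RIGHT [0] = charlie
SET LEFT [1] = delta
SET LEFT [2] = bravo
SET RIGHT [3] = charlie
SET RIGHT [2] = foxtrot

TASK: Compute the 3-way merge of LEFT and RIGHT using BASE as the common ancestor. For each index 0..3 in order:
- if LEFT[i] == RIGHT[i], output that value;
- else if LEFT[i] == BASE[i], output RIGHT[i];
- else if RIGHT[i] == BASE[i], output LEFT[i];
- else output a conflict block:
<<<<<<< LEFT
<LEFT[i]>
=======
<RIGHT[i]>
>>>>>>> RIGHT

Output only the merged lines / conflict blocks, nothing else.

Answer: charlie
delta
<<<<<<< LEFT
bravo
=======
foxtrot
>>>>>>> RIGHT
charlie

Derivation:
Final LEFT:  [delta, delta, bravo, echo]
Final RIGHT: [charlie, delta, foxtrot, charlie]
i=0: L=delta=BASE, R=charlie -> take RIGHT -> charlie
i=1: L=delta R=delta -> agree -> delta
i=2: BASE=alpha L=bravo R=foxtrot all differ -> CONFLICT
i=3: L=echo=BASE, R=charlie -> take RIGHT -> charlie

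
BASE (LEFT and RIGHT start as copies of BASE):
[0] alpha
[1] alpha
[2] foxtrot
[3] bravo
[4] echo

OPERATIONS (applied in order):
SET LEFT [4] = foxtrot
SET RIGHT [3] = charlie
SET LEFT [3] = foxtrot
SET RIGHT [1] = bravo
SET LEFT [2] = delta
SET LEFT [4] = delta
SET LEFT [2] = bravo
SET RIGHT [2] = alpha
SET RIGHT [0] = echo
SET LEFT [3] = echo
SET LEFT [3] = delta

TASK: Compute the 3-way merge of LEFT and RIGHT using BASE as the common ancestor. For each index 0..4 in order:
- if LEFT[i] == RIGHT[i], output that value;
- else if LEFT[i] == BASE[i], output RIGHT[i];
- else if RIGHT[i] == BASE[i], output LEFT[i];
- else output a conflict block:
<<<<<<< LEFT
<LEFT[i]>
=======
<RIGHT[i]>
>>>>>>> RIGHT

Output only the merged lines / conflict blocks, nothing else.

Answer: echo
bravo
<<<<<<< LEFT
bravo
=======
alpha
>>>>>>> RIGHT
<<<<<<< LEFT
delta
=======
charlie
>>>>>>> RIGHT
delta

Derivation:
Final LEFT:  [alpha, alpha, bravo, delta, delta]
Final RIGHT: [echo, bravo, alpha, charlie, echo]
i=0: L=alpha=BASE, R=echo -> take RIGHT -> echo
i=1: L=alpha=BASE, R=bravo -> take RIGHT -> bravo
i=2: BASE=foxtrot L=bravo R=alpha all differ -> CONFLICT
i=3: BASE=bravo L=delta R=charlie all differ -> CONFLICT
i=4: L=delta, R=echo=BASE -> take LEFT -> delta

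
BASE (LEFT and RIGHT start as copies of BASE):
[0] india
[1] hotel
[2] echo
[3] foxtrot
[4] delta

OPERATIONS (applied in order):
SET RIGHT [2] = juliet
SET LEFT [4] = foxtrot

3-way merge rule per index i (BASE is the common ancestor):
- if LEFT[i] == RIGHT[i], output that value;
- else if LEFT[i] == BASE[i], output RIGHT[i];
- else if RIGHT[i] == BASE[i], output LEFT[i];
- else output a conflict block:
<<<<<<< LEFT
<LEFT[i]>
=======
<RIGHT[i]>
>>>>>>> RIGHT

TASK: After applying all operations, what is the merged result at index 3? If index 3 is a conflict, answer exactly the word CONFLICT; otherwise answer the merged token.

Final LEFT:  [india, hotel, echo, foxtrot, foxtrot]
Final RIGHT: [india, hotel, juliet, foxtrot, delta]
i=0: L=india R=india -> agree -> india
i=1: L=hotel R=hotel -> agree -> hotel
i=2: L=echo=BASE, R=juliet -> take RIGHT -> juliet
i=3: L=foxtrot R=foxtrot -> agree -> foxtrot
i=4: L=foxtrot, R=delta=BASE -> take LEFT -> foxtrot
Index 3 -> foxtrot

Answer: foxtrot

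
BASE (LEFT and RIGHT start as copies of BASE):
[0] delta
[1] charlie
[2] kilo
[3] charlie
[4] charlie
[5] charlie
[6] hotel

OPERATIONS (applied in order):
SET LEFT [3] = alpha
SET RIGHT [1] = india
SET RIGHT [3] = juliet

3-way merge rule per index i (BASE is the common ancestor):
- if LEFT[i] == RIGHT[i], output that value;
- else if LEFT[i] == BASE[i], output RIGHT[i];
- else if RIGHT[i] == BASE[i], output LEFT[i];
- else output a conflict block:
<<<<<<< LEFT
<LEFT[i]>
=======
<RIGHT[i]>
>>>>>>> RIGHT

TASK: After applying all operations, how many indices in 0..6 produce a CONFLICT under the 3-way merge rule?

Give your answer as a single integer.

Answer: 1

Derivation:
Final LEFT:  [delta, charlie, kilo, alpha, charlie, charlie, hotel]
Final RIGHT: [delta, india, kilo, juliet, charlie, charlie, hotel]
i=0: L=delta R=delta -> agree -> delta
i=1: L=charlie=BASE, R=india -> take RIGHT -> india
i=2: L=kilo R=kilo -> agree -> kilo
i=3: BASE=charlie L=alpha R=juliet all differ -> CONFLICT
i=4: L=charlie R=charlie -> agree -> charlie
i=5: L=charlie R=charlie -> agree -> charlie
i=6: L=hotel R=hotel -> agree -> hotel
Conflict count: 1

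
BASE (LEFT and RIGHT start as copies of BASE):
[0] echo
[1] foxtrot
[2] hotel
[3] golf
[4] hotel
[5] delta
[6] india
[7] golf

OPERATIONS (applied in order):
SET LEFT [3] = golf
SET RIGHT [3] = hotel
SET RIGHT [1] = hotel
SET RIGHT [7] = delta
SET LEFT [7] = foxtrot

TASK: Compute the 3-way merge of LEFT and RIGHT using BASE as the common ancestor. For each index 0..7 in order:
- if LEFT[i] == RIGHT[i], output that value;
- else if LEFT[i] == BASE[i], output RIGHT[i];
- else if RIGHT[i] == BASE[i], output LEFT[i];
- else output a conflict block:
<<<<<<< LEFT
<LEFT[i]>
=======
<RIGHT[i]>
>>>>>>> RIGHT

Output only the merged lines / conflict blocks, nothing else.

Answer: echo
hotel
hotel
hotel
hotel
delta
india
<<<<<<< LEFT
foxtrot
=======
delta
>>>>>>> RIGHT

Derivation:
Final LEFT:  [echo, foxtrot, hotel, golf, hotel, delta, india, foxtrot]
Final RIGHT: [echo, hotel, hotel, hotel, hotel, delta, india, delta]
i=0: L=echo R=echo -> agree -> echo
i=1: L=foxtrot=BASE, R=hotel -> take RIGHT -> hotel
i=2: L=hotel R=hotel -> agree -> hotel
i=3: L=golf=BASE, R=hotel -> take RIGHT -> hotel
i=4: L=hotel R=hotel -> agree -> hotel
i=5: L=delta R=delta -> agree -> delta
i=6: L=india R=india -> agree -> india
i=7: BASE=golf L=foxtrot R=delta all differ -> CONFLICT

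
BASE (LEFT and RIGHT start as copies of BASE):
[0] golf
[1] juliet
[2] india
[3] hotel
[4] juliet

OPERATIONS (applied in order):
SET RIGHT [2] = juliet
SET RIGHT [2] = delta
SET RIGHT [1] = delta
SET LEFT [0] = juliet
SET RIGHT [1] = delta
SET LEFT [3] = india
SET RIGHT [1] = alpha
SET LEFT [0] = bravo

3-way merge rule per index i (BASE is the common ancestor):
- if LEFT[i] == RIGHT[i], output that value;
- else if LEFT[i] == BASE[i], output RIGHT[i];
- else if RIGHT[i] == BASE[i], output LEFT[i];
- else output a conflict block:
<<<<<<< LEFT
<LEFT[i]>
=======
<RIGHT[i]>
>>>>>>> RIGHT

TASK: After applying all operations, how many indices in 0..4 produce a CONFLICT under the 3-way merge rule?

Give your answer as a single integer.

Answer: 0

Derivation:
Final LEFT:  [bravo, juliet, india, india, juliet]
Final RIGHT: [golf, alpha, delta, hotel, juliet]
i=0: L=bravo, R=golf=BASE -> take LEFT -> bravo
i=1: L=juliet=BASE, R=alpha -> take RIGHT -> alpha
i=2: L=india=BASE, R=delta -> take RIGHT -> delta
i=3: L=india, R=hotel=BASE -> take LEFT -> india
i=4: L=juliet R=juliet -> agree -> juliet
Conflict count: 0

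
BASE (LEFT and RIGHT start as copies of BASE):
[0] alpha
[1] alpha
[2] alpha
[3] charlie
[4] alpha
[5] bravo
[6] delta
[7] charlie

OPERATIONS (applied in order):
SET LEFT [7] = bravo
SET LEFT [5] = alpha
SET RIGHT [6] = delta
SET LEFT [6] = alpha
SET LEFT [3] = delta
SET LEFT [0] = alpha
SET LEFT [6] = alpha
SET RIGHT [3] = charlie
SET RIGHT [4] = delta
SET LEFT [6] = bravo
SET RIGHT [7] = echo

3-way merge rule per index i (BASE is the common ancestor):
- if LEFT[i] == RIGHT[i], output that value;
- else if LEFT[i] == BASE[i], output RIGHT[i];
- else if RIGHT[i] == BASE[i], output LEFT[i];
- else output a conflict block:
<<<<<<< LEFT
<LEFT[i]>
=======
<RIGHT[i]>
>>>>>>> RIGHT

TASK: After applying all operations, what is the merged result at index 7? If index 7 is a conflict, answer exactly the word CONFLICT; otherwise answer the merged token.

Answer: CONFLICT

Derivation:
Final LEFT:  [alpha, alpha, alpha, delta, alpha, alpha, bravo, bravo]
Final RIGHT: [alpha, alpha, alpha, charlie, delta, bravo, delta, echo]
i=0: L=alpha R=alpha -> agree -> alpha
i=1: L=alpha R=alpha -> agree -> alpha
i=2: L=alpha R=alpha -> agree -> alpha
i=3: L=delta, R=charlie=BASE -> take LEFT -> delta
i=4: L=alpha=BASE, R=delta -> take RIGHT -> delta
i=5: L=alpha, R=bravo=BASE -> take LEFT -> alpha
i=6: L=bravo, R=delta=BASE -> take LEFT -> bravo
i=7: BASE=charlie L=bravo R=echo all differ -> CONFLICT
Index 7 -> CONFLICT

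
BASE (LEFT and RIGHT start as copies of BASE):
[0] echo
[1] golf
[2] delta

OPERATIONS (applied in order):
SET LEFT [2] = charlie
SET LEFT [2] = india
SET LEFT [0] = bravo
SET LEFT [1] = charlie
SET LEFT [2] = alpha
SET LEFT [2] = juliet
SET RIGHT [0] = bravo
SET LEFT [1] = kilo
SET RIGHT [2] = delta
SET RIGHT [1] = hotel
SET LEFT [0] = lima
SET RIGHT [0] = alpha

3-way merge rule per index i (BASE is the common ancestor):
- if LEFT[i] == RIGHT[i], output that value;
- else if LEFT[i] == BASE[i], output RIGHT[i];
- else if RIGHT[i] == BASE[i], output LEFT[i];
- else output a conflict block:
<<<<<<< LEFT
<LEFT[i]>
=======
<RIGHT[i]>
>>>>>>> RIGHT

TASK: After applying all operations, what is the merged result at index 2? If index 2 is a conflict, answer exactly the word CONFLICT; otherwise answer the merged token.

Answer: juliet

Derivation:
Final LEFT:  [lima, kilo, juliet]
Final RIGHT: [alpha, hotel, delta]
i=0: BASE=echo L=lima R=alpha all differ -> CONFLICT
i=1: BASE=golf L=kilo R=hotel all differ -> CONFLICT
i=2: L=juliet, R=delta=BASE -> take LEFT -> juliet
Index 2 -> juliet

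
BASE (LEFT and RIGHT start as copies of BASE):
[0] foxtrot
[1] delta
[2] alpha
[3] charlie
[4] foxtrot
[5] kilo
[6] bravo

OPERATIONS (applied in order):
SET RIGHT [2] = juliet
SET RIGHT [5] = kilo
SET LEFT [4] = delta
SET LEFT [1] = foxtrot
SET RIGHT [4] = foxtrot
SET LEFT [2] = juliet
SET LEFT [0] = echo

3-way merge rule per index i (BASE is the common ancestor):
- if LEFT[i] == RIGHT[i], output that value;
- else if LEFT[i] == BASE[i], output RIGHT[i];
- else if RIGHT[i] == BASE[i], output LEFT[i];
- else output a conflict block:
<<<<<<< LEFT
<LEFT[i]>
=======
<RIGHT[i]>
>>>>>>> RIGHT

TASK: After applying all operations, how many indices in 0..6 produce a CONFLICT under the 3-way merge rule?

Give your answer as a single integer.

Final LEFT:  [echo, foxtrot, juliet, charlie, delta, kilo, bravo]
Final RIGHT: [foxtrot, delta, juliet, charlie, foxtrot, kilo, bravo]
i=0: L=echo, R=foxtrot=BASE -> take LEFT -> echo
i=1: L=foxtrot, R=delta=BASE -> take LEFT -> foxtrot
i=2: L=juliet R=juliet -> agree -> juliet
i=3: L=charlie R=charlie -> agree -> charlie
i=4: L=delta, R=foxtrot=BASE -> take LEFT -> delta
i=5: L=kilo R=kilo -> agree -> kilo
i=6: L=bravo R=bravo -> agree -> bravo
Conflict count: 0

Answer: 0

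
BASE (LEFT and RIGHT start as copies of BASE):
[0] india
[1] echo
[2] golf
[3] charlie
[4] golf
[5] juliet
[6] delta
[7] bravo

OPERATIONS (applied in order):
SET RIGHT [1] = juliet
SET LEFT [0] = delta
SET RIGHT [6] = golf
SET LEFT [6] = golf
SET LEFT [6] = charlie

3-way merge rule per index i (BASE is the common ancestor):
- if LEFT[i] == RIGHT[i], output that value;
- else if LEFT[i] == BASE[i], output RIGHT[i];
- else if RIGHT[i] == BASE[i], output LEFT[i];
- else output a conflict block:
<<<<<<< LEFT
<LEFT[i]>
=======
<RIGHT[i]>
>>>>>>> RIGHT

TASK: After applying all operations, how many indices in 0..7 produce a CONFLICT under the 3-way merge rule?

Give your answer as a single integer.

Answer: 1

Derivation:
Final LEFT:  [delta, echo, golf, charlie, golf, juliet, charlie, bravo]
Final RIGHT: [india, juliet, golf, charlie, golf, juliet, golf, bravo]
i=0: L=delta, R=india=BASE -> take LEFT -> delta
i=1: L=echo=BASE, R=juliet -> take RIGHT -> juliet
i=2: L=golf R=golf -> agree -> golf
i=3: L=charlie R=charlie -> agree -> charlie
i=4: L=golf R=golf -> agree -> golf
i=5: L=juliet R=juliet -> agree -> juliet
i=6: BASE=delta L=charlie R=golf all differ -> CONFLICT
i=7: L=bravo R=bravo -> agree -> bravo
Conflict count: 1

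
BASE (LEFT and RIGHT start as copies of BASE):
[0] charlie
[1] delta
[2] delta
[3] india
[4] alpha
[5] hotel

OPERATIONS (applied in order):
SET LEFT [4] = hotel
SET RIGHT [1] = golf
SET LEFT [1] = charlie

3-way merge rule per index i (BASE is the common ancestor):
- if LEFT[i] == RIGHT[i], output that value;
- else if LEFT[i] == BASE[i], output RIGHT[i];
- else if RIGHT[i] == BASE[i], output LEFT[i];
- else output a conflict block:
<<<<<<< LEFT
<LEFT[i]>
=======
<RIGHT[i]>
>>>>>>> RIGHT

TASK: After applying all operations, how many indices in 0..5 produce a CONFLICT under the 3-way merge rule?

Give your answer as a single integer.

Answer: 1

Derivation:
Final LEFT:  [charlie, charlie, delta, india, hotel, hotel]
Final RIGHT: [charlie, golf, delta, india, alpha, hotel]
i=0: L=charlie R=charlie -> agree -> charlie
i=1: BASE=delta L=charlie R=golf all differ -> CONFLICT
i=2: L=delta R=delta -> agree -> delta
i=3: L=india R=india -> agree -> india
i=4: L=hotel, R=alpha=BASE -> take LEFT -> hotel
i=5: L=hotel R=hotel -> agree -> hotel
Conflict count: 1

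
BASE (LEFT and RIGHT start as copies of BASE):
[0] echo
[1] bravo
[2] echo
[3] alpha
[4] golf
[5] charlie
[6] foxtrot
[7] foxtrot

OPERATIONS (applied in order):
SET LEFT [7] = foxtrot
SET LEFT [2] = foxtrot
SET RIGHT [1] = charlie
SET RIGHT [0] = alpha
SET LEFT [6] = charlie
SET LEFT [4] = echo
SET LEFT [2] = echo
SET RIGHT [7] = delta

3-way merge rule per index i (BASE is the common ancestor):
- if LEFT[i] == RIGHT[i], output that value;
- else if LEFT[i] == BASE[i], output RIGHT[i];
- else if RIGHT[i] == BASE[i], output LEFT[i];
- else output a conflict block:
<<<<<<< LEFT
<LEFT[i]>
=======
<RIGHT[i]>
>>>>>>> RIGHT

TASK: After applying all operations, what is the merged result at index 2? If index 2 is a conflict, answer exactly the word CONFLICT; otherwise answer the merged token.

Answer: echo

Derivation:
Final LEFT:  [echo, bravo, echo, alpha, echo, charlie, charlie, foxtrot]
Final RIGHT: [alpha, charlie, echo, alpha, golf, charlie, foxtrot, delta]
i=0: L=echo=BASE, R=alpha -> take RIGHT -> alpha
i=1: L=bravo=BASE, R=charlie -> take RIGHT -> charlie
i=2: L=echo R=echo -> agree -> echo
i=3: L=alpha R=alpha -> agree -> alpha
i=4: L=echo, R=golf=BASE -> take LEFT -> echo
i=5: L=charlie R=charlie -> agree -> charlie
i=6: L=charlie, R=foxtrot=BASE -> take LEFT -> charlie
i=7: L=foxtrot=BASE, R=delta -> take RIGHT -> delta
Index 2 -> echo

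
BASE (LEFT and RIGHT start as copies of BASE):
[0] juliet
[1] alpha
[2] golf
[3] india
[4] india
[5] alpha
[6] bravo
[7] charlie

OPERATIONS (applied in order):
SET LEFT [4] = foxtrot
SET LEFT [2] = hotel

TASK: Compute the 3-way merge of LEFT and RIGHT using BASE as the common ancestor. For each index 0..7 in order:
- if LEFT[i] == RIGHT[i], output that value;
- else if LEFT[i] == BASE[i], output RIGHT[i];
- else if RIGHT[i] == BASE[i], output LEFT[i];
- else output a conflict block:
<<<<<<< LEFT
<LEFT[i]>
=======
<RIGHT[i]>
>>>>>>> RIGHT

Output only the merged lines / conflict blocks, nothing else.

Answer: juliet
alpha
hotel
india
foxtrot
alpha
bravo
charlie

Derivation:
Final LEFT:  [juliet, alpha, hotel, india, foxtrot, alpha, bravo, charlie]
Final RIGHT: [juliet, alpha, golf, india, india, alpha, bravo, charlie]
i=0: L=juliet R=juliet -> agree -> juliet
i=1: L=alpha R=alpha -> agree -> alpha
i=2: L=hotel, R=golf=BASE -> take LEFT -> hotel
i=3: L=india R=india -> agree -> india
i=4: L=foxtrot, R=india=BASE -> take LEFT -> foxtrot
i=5: L=alpha R=alpha -> agree -> alpha
i=6: L=bravo R=bravo -> agree -> bravo
i=7: L=charlie R=charlie -> agree -> charlie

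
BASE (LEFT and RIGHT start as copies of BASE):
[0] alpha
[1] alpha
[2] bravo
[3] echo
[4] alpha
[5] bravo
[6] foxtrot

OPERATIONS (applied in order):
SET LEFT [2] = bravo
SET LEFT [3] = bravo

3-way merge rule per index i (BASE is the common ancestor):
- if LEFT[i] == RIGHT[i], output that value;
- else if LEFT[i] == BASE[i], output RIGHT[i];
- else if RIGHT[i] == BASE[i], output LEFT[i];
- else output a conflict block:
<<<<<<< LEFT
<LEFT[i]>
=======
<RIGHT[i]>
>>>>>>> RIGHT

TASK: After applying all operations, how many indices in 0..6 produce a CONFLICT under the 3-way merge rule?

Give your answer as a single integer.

Final LEFT:  [alpha, alpha, bravo, bravo, alpha, bravo, foxtrot]
Final RIGHT: [alpha, alpha, bravo, echo, alpha, bravo, foxtrot]
i=0: L=alpha R=alpha -> agree -> alpha
i=1: L=alpha R=alpha -> agree -> alpha
i=2: L=bravo R=bravo -> agree -> bravo
i=3: L=bravo, R=echo=BASE -> take LEFT -> bravo
i=4: L=alpha R=alpha -> agree -> alpha
i=5: L=bravo R=bravo -> agree -> bravo
i=6: L=foxtrot R=foxtrot -> agree -> foxtrot
Conflict count: 0

Answer: 0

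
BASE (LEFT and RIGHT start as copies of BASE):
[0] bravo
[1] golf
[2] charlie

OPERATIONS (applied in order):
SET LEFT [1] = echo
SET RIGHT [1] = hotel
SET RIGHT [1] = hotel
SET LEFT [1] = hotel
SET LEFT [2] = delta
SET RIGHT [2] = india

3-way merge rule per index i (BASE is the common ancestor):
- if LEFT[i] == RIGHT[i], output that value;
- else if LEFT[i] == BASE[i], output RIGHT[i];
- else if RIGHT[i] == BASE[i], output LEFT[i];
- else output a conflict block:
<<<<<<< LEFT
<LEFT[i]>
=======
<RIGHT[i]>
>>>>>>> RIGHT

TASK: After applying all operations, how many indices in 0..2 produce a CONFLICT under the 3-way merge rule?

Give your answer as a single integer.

Answer: 1

Derivation:
Final LEFT:  [bravo, hotel, delta]
Final RIGHT: [bravo, hotel, india]
i=0: L=bravo R=bravo -> agree -> bravo
i=1: L=hotel R=hotel -> agree -> hotel
i=2: BASE=charlie L=delta R=india all differ -> CONFLICT
Conflict count: 1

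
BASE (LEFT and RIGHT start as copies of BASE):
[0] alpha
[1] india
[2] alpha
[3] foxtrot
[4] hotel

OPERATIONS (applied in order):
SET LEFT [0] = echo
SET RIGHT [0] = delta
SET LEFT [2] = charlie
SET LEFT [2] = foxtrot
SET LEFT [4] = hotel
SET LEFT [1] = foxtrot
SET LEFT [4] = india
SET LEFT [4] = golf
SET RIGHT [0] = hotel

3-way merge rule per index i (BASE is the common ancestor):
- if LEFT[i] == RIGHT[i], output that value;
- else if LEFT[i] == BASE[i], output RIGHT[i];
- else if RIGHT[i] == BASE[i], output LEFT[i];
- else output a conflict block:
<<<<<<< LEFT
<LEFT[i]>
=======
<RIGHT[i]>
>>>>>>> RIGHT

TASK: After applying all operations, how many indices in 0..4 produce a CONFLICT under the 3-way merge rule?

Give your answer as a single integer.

Answer: 1

Derivation:
Final LEFT:  [echo, foxtrot, foxtrot, foxtrot, golf]
Final RIGHT: [hotel, india, alpha, foxtrot, hotel]
i=0: BASE=alpha L=echo R=hotel all differ -> CONFLICT
i=1: L=foxtrot, R=india=BASE -> take LEFT -> foxtrot
i=2: L=foxtrot, R=alpha=BASE -> take LEFT -> foxtrot
i=3: L=foxtrot R=foxtrot -> agree -> foxtrot
i=4: L=golf, R=hotel=BASE -> take LEFT -> golf
Conflict count: 1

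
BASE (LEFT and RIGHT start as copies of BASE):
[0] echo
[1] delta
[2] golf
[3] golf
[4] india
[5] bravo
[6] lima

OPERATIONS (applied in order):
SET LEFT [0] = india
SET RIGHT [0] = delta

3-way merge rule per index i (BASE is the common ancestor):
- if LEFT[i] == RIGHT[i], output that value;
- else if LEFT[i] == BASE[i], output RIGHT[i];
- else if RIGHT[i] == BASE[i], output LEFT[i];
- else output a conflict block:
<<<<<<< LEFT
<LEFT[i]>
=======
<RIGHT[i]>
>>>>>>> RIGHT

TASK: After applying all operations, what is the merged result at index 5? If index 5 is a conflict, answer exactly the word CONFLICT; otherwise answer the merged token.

Answer: bravo

Derivation:
Final LEFT:  [india, delta, golf, golf, india, bravo, lima]
Final RIGHT: [delta, delta, golf, golf, india, bravo, lima]
i=0: BASE=echo L=india R=delta all differ -> CONFLICT
i=1: L=delta R=delta -> agree -> delta
i=2: L=golf R=golf -> agree -> golf
i=3: L=golf R=golf -> agree -> golf
i=4: L=india R=india -> agree -> india
i=5: L=bravo R=bravo -> agree -> bravo
i=6: L=lima R=lima -> agree -> lima
Index 5 -> bravo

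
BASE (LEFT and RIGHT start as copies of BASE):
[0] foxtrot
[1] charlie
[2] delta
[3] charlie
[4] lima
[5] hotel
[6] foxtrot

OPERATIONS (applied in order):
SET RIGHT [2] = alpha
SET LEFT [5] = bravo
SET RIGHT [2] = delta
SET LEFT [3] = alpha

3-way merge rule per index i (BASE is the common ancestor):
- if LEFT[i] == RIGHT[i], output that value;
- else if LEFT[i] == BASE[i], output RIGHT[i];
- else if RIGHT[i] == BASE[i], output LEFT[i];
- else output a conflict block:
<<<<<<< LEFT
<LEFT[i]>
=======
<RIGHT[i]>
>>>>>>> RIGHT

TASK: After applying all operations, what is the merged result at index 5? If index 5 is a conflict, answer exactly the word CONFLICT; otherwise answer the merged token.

Answer: bravo

Derivation:
Final LEFT:  [foxtrot, charlie, delta, alpha, lima, bravo, foxtrot]
Final RIGHT: [foxtrot, charlie, delta, charlie, lima, hotel, foxtrot]
i=0: L=foxtrot R=foxtrot -> agree -> foxtrot
i=1: L=charlie R=charlie -> agree -> charlie
i=2: L=delta R=delta -> agree -> delta
i=3: L=alpha, R=charlie=BASE -> take LEFT -> alpha
i=4: L=lima R=lima -> agree -> lima
i=5: L=bravo, R=hotel=BASE -> take LEFT -> bravo
i=6: L=foxtrot R=foxtrot -> agree -> foxtrot
Index 5 -> bravo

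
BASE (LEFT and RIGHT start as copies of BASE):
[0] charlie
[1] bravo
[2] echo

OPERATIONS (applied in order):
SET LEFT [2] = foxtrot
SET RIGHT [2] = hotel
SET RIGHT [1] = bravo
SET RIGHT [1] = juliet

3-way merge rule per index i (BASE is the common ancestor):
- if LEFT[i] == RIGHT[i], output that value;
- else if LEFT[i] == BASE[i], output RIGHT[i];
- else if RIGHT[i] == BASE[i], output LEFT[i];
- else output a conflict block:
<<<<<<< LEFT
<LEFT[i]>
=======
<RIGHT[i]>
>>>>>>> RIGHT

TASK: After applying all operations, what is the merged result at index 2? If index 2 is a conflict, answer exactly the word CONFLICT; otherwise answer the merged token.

Answer: CONFLICT

Derivation:
Final LEFT:  [charlie, bravo, foxtrot]
Final RIGHT: [charlie, juliet, hotel]
i=0: L=charlie R=charlie -> agree -> charlie
i=1: L=bravo=BASE, R=juliet -> take RIGHT -> juliet
i=2: BASE=echo L=foxtrot R=hotel all differ -> CONFLICT
Index 2 -> CONFLICT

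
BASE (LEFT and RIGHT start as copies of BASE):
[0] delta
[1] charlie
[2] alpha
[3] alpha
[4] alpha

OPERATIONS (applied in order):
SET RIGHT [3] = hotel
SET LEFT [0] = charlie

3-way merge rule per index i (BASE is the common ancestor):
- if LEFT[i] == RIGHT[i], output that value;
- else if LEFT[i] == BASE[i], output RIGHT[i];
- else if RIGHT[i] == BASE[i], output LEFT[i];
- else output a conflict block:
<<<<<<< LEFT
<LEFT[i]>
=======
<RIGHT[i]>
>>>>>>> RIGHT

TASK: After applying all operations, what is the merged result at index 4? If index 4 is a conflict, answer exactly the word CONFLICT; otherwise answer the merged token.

Answer: alpha

Derivation:
Final LEFT:  [charlie, charlie, alpha, alpha, alpha]
Final RIGHT: [delta, charlie, alpha, hotel, alpha]
i=0: L=charlie, R=delta=BASE -> take LEFT -> charlie
i=1: L=charlie R=charlie -> agree -> charlie
i=2: L=alpha R=alpha -> agree -> alpha
i=3: L=alpha=BASE, R=hotel -> take RIGHT -> hotel
i=4: L=alpha R=alpha -> agree -> alpha
Index 4 -> alpha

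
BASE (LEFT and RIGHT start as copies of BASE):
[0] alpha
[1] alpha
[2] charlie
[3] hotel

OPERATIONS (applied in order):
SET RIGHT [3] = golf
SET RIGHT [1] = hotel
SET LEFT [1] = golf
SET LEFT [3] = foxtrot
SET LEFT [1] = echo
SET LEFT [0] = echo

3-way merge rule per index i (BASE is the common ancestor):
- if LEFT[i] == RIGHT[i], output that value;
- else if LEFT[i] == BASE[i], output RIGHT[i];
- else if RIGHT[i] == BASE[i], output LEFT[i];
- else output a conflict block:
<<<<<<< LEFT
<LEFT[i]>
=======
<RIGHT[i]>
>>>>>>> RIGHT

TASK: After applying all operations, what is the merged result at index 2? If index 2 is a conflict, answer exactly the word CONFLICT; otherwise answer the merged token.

Answer: charlie

Derivation:
Final LEFT:  [echo, echo, charlie, foxtrot]
Final RIGHT: [alpha, hotel, charlie, golf]
i=0: L=echo, R=alpha=BASE -> take LEFT -> echo
i=1: BASE=alpha L=echo R=hotel all differ -> CONFLICT
i=2: L=charlie R=charlie -> agree -> charlie
i=3: BASE=hotel L=foxtrot R=golf all differ -> CONFLICT
Index 2 -> charlie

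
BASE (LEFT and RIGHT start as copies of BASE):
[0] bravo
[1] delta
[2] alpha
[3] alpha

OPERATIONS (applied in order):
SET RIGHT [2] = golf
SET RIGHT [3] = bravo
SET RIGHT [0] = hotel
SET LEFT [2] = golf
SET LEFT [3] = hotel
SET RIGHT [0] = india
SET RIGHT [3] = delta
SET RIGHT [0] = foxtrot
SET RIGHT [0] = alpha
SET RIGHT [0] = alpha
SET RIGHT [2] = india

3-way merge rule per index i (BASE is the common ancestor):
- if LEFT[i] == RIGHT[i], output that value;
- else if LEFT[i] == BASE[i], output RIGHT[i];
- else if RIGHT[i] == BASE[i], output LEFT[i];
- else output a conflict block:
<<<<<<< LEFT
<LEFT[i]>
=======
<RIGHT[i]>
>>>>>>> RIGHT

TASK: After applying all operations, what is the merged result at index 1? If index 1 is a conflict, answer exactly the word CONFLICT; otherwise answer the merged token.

Final LEFT:  [bravo, delta, golf, hotel]
Final RIGHT: [alpha, delta, india, delta]
i=0: L=bravo=BASE, R=alpha -> take RIGHT -> alpha
i=1: L=delta R=delta -> agree -> delta
i=2: BASE=alpha L=golf R=india all differ -> CONFLICT
i=3: BASE=alpha L=hotel R=delta all differ -> CONFLICT
Index 1 -> delta

Answer: delta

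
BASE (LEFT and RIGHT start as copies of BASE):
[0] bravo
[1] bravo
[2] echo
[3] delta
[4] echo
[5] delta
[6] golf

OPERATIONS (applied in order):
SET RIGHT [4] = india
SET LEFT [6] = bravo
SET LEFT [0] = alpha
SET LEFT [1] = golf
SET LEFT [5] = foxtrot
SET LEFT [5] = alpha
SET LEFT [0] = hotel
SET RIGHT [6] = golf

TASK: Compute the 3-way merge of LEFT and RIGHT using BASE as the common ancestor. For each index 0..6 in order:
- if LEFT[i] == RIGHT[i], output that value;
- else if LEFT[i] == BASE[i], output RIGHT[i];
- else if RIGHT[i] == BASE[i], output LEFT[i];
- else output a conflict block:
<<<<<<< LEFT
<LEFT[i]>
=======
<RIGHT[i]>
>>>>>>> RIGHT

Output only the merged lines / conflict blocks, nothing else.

Answer: hotel
golf
echo
delta
india
alpha
bravo

Derivation:
Final LEFT:  [hotel, golf, echo, delta, echo, alpha, bravo]
Final RIGHT: [bravo, bravo, echo, delta, india, delta, golf]
i=0: L=hotel, R=bravo=BASE -> take LEFT -> hotel
i=1: L=golf, R=bravo=BASE -> take LEFT -> golf
i=2: L=echo R=echo -> agree -> echo
i=3: L=delta R=delta -> agree -> delta
i=4: L=echo=BASE, R=india -> take RIGHT -> india
i=5: L=alpha, R=delta=BASE -> take LEFT -> alpha
i=6: L=bravo, R=golf=BASE -> take LEFT -> bravo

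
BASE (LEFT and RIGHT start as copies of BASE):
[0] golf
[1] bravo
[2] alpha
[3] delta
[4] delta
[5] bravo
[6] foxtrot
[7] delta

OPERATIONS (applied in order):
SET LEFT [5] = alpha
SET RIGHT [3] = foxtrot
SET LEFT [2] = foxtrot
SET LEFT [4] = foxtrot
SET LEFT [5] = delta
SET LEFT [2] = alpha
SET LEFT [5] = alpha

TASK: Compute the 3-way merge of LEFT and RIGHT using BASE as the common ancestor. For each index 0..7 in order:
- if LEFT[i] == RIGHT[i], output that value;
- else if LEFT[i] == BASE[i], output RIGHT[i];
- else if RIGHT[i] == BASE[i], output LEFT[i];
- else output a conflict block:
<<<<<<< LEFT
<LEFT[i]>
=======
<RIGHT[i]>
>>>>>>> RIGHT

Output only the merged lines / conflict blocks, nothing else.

Final LEFT:  [golf, bravo, alpha, delta, foxtrot, alpha, foxtrot, delta]
Final RIGHT: [golf, bravo, alpha, foxtrot, delta, bravo, foxtrot, delta]
i=0: L=golf R=golf -> agree -> golf
i=1: L=bravo R=bravo -> agree -> bravo
i=2: L=alpha R=alpha -> agree -> alpha
i=3: L=delta=BASE, R=foxtrot -> take RIGHT -> foxtrot
i=4: L=foxtrot, R=delta=BASE -> take LEFT -> foxtrot
i=5: L=alpha, R=bravo=BASE -> take LEFT -> alpha
i=6: L=foxtrot R=foxtrot -> agree -> foxtrot
i=7: L=delta R=delta -> agree -> delta

Answer: golf
bravo
alpha
foxtrot
foxtrot
alpha
foxtrot
delta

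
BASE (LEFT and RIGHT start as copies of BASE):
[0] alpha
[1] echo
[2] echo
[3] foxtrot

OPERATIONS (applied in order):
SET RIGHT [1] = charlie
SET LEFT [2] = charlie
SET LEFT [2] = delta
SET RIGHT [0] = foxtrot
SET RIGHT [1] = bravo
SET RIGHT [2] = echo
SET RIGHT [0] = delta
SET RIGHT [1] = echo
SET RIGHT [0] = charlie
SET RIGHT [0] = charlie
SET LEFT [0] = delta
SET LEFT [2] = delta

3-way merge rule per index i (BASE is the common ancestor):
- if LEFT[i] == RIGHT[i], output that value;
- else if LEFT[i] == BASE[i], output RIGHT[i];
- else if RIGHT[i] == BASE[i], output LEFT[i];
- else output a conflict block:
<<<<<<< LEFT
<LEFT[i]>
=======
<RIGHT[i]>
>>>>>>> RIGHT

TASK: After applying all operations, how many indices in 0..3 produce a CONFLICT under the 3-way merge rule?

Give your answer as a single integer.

Final LEFT:  [delta, echo, delta, foxtrot]
Final RIGHT: [charlie, echo, echo, foxtrot]
i=0: BASE=alpha L=delta R=charlie all differ -> CONFLICT
i=1: L=echo R=echo -> agree -> echo
i=2: L=delta, R=echo=BASE -> take LEFT -> delta
i=3: L=foxtrot R=foxtrot -> agree -> foxtrot
Conflict count: 1

Answer: 1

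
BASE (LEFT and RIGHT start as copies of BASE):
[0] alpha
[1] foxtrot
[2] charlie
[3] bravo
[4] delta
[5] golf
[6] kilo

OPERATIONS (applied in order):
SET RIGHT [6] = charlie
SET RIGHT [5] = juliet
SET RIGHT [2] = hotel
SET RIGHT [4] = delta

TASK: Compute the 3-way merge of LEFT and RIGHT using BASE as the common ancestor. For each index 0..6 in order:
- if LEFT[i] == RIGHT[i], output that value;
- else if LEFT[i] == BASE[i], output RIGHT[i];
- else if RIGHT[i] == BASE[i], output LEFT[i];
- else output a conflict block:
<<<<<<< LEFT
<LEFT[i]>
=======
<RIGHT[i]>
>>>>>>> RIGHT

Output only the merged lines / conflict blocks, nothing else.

Answer: alpha
foxtrot
hotel
bravo
delta
juliet
charlie

Derivation:
Final LEFT:  [alpha, foxtrot, charlie, bravo, delta, golf, kilo]
Final RIGHT: [alpha, foxtrot, hotel, bravo, delta, juliet, charlie]
i=0: L=alpha R=alpha -> agree -> alpha
i=1: L=foxtrot R=foxtrot -> agree -> foxtrot
i=2: L=charlie=BASE, R=hotel -> take RIGHT -> hotel
i=3: L=bravo R=bravo -> agree -> bravo
i=4: L=delta R=delta -> agree -> delta
i=5: L=golf=BASE, R=juliet -> take RIGHT -> juliet
i=6: L=kilo=BASE, R=charlie -> take RIGHT -> charlie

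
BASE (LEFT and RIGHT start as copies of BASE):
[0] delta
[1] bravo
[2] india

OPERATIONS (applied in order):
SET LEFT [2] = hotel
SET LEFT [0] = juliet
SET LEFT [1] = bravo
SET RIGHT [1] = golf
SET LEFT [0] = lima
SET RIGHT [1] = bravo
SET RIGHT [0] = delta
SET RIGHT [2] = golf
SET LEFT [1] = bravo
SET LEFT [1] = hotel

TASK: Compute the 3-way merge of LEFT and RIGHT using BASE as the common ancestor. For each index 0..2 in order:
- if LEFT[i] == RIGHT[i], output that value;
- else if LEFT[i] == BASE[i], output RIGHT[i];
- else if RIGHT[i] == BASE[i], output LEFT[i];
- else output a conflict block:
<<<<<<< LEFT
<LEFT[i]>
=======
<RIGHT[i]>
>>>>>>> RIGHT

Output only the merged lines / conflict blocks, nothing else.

Final LEFT:  [lima, hotel, hotel]
Final RIGHT: [delta, bravo, golf]
i=0: L=lima, R=delta=BASE -> take LEFT -> lima
i=1: L=hotel, R=bravo=BASE -> take LEFT -> hotel
i=2: BASE=india L=hotel R=golf all differ -> CONFLICT

Answer: lima
hotel
<<<<<<< LEFT
hotel
=======
golf
>>>>>>> RIGHT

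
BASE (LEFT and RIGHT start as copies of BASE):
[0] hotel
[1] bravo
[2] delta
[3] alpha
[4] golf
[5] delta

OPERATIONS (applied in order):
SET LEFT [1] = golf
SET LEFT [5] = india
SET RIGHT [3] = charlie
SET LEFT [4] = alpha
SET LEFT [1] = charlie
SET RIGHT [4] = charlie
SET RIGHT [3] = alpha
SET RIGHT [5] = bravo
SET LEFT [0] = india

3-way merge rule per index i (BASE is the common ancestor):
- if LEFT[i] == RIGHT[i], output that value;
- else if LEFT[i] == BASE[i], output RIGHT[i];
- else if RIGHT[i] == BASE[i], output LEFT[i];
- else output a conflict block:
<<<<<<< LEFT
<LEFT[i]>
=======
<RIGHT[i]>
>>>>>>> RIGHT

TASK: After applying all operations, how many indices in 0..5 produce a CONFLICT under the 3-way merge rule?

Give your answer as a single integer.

Final LEFT:  [india, charlie, delta, alpha, alpha, india]
Final RIGHT: [hotel, bravo, delta, alpha, charlie, bravo]
i=0: L=india, R=hotel=BASE -> take LEFT -> india
i=1: L=charlie, R=bravo=BASE -> take LEFT -> charlie
i=2: L=delta R=delta -> agree -> delta
i=3: L=alpha R=alpha -> agree -> alpha
i=4: BASE=golf L=alpha R=charlie all differ -> CONFLICT
i=5: BASE=delta L=india R=bravo all differ -> CONFLICT
Conflict count: 2

Answer: 2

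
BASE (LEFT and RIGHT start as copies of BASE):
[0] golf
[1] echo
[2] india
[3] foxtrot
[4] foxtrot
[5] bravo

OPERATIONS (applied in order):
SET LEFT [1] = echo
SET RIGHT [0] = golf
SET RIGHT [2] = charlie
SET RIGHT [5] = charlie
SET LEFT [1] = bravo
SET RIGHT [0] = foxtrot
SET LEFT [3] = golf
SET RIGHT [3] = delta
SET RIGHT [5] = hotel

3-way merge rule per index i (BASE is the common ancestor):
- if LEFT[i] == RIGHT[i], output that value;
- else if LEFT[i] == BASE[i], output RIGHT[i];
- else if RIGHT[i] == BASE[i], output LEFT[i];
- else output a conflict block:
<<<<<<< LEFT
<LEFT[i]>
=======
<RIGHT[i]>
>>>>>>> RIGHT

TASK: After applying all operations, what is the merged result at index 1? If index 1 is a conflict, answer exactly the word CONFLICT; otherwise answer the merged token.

Final LEFT:  [golf, bravo, india, golf, foxtrot, bravo]
Final RIGHT: [foxtrot, echo, charlie, delta, foxtrot, hotel]
i=0: L=golf=BASE, R=foxtrot -> take RIGHT -> foxtrot
i=1: L=bravo, R=echo=BASE -> take LEFT -> bravo
i=2: L=india=BASE, R=charlie -> take RIGHT -> charlie
i=3: BASE=foxtrot L=golf R=delta all differ -> CONFLICT
i=4: L=foxtrot R=foxtrot -> agree -> foxtrot
i=5: L=bravo=BASE, R=hotel -> take RIGHT -> hotel
Index 1 -> bravo

Answer: bravo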